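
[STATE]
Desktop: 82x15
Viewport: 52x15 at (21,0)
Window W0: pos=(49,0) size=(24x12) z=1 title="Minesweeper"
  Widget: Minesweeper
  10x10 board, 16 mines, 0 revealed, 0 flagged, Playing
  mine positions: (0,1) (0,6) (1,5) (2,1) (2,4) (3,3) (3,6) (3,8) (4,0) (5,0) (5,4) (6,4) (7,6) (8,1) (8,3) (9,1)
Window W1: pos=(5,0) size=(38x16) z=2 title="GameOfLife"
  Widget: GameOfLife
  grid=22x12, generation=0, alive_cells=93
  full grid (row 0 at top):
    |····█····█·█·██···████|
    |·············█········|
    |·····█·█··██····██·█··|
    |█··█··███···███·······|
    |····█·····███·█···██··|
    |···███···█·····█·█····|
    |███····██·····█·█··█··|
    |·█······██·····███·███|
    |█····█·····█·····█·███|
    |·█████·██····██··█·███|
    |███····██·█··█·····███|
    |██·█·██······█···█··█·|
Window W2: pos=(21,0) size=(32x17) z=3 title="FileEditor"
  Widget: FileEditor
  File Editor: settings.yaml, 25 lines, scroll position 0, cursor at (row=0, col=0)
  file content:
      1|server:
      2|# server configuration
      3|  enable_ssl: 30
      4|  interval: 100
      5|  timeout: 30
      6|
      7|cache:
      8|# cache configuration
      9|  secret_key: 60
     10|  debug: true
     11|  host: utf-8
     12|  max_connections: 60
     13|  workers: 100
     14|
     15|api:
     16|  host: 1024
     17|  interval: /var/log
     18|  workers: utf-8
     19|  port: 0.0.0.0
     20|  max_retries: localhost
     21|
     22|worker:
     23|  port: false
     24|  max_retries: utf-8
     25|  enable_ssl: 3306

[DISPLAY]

┏━━━━━━━━━━━━━━━━━━━━━━━━━━━━━━┓━━━━━━━━━━━━━━━━━━━┓
┃ FileEditor                   ┃nesweeper          ┃
┠──────────────────────────────┨───────────────────┨
┃█erver:                      ▲┃■■■■■■■            ┃
┃# server configuration       █┃■■■■■■■            ┃
┃  enable_ssl: 30             ░┃■■■■■■■            ┃
┃  interval: 100              ░┃■■■■■■■            ┃
┃  timeout: 30                ░┃■■■■■■■            ┃
┃                             ░┃■■■■■■■            ┃
┃cache:                       ░┃■■■■■■■            ┃
┃# cache configuration        ░┃■■■■■■■            ┃
┃  secret_key: 60             ░┃━━━━━━━━━━━━━━━━━━━┛
┃  debug: true                ░┃                    
┃  host: utf-8                ░┃                    
┃  max_connections: 60        ░┃                    


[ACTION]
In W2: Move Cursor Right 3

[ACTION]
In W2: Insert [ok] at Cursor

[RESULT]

┏━━━━━━━━━━━━━━━━━━━━━━━━━━━━━━┓━━━━━━━━━━━━━━━━━━━┓
┃ FileEditor                   ┃nesweeper          ┃
┠──────────────────────────────┨───────────────────┨
┃serok█er:                    ▲┃■■■■■■■            ┃
┃# server configuration       █┃■■■■■■■            ┃
┃  enable_ssl: 30             ░┃■■■■■■■            ┃
┃  interval: 100              ░┃■■■■■■■            ┃
┃  timeout: 30                ░┃■■■■■■■            ┃
┃                             ░┃■■■■■■■            ┃
┃cache:                       ░┃■■■■■■■            ┃
┃# cache configuration        ░┃■■■■■■■            ┃
┃  secret_key: 60             ░┃━━━━━━━━━━━━━━━━━━━┛
┃  debug: true                ░┃                    
┃  host: utf-8                ░┃                    
┃  max_connections: 60        ░┃                    


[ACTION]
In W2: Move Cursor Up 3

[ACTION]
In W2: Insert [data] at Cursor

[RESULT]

┏━━━━━━━━━━━━━━━━━━━━━━━━━━━━━━┓━━━━━━━━━━━━━━━━━━━┓
┃ FileEditor                   ┃nesweeper          ┃
┠──────────────────────────────┨───────────────────┨
┃serokdata█er:                ▲┃■■■■■■■            ┃
┃# server configuration       █┃■■■■■■■            ┃
┃  enable_ssl: 30             ░┃■■■■■■■            ┃
┃  interval: 100              ░┃■■■■■■■            ┃
┃  timeout: 30                ░┃■■■■■■■            ┃
┃                             ░┃■■■■■■■            ┃
┃cache:                       ░┃■■■■■■■            ┃
┃# cache configuration        ░┃■■■■■■■            ┃
┃  secret_key: 60             ░┃━━━━━━━━━━━━━━━━━━━┛
┃  debug: true                ░┃                    
┃  host: utf-8                ░┃                    
┃  max_connections: 60        ░┃                    


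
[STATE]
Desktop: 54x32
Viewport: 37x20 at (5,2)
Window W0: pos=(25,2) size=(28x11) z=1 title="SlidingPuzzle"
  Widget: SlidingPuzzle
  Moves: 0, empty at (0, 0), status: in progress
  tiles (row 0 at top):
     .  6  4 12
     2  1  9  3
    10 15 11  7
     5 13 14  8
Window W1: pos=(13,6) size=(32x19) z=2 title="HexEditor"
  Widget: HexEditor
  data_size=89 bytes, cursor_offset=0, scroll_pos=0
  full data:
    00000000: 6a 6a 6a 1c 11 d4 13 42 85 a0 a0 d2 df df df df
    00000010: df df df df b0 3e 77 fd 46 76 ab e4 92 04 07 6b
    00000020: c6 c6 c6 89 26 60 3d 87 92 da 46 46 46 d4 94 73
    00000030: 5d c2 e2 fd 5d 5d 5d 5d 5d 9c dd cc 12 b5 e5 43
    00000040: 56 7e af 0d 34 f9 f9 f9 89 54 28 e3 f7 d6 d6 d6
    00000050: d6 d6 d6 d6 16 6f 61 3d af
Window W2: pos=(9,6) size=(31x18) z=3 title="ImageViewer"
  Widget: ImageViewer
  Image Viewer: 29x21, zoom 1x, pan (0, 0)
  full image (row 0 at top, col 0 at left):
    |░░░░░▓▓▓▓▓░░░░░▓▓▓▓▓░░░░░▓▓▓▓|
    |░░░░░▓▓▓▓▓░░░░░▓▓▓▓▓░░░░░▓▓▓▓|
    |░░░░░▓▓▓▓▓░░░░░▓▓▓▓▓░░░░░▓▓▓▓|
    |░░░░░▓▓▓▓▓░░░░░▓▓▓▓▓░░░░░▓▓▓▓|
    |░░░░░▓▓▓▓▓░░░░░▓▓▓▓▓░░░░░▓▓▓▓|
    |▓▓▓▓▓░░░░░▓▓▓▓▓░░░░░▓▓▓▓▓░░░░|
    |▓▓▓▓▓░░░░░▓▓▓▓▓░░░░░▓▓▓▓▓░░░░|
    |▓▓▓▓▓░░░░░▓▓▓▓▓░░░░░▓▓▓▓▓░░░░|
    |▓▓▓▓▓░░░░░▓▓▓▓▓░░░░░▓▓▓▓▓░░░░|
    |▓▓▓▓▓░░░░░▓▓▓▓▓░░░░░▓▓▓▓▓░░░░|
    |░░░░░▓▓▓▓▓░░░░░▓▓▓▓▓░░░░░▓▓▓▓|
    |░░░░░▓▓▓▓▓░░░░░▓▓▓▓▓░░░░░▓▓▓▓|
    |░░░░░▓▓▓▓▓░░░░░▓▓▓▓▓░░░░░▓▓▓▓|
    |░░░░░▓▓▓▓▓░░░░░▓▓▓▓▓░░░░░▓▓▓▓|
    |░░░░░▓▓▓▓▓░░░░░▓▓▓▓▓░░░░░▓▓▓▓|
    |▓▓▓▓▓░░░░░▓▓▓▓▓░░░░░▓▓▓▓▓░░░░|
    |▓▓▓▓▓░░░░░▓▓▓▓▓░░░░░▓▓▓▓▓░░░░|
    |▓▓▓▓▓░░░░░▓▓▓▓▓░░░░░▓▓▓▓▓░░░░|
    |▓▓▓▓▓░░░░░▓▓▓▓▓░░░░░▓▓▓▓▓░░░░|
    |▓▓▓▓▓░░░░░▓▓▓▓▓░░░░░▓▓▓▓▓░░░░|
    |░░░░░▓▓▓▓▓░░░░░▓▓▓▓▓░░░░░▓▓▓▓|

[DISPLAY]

                    ┏━━━━━━━━━━━━━━━━
                    ┃ SlidingPuzzle  
                    ┠────────────────
                    ┃┌────┬────┬────┬
    ┏━━━━━━━━━━━━━━━━━━━━━━━━━━━━━┓━━
    ┃ ImageViewer                 ┃  
    ┠─────────────────────────────┨──
    ┃░░░░░▓▓▓▓▓░░░░░▓▓▓▓▓░░░░░▓▓▓▓┃4 
    ┃░░░░░▓▓▓▓▓░░░░░▓▓▓▓▓░░░░░▓▓▓▓┃e 
    ┃░░░░░▓▓▓▓▓░░░░░▓▓▓▓▓░░░░░▓▓▓▓┃0 
    ┃░░░░░▓▓▓▓▓░░░░░▓▓▓▓▓░░░░░▓▓▓▓┃d 
    ┃░░░░░▓▓▓▓▓░░░░░▓▓▓▓▓░░░░░▓▓▓▓┃9 
    ┃▓▓▓▓▓░░░░░▓▓▓▓▓░░░░░▓▓▓▓▓░░░░┃f 
    ┃▓▓▓▓▓░░░░░▓▓▓▓▓░░░░░▓▓▓▓▓░░░░┃  
    ┃▓▓▓▓▓░░░░░▓▓▓▓▓░░░░░▓▓▓▓▓░░░░┃  
    ┃▓▓▓▓▓░░░░░▓▓▓▓▓░░░░░▓▓▓▓▓░░░░┃  
    ┃▓▓▓▓▓░░░░░▓▓▓▓▓░░░░░▓▓▓▓▓░░░░┃  
    ┃░░░░░▓▓▓▓▓░░░░░▓▓▓▓▓░░░░░▓▓▓▓┃  
    ┃░░░░░▓▓▓▓▓░░░░░▓▓▓▓▓░░░░░▓▓▓▓┃  
    ┃░░░░░▓▓▓▓▓░░░░░▓▓▓▓▓░░░░░▓▓▓▓┃  


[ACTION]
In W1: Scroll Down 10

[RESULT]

                    ┏━━━━━━━━━━━━━━━━
                    ┃ SlidingPuzzle  
                    ┠────────────────
                    ┃┌────┬────┬────┬
    ┏━━━━━━━━━━━━━━━━━━━━━━━━━━━━━┓━━
    ┃ ImageViewer                 ┃  
    ┠─────────────────────────────┨──
    ┃░░░░░▓▓▓▓▓░░░░░▓▓▓▓▓░░░░░▓▓▓▓┃f 
    ┃░░░░░▓▓▓▓▓░░░░░▓▓▓▓▓░░░░░▓▓▓▓┃  
    ┃░░░░░▓▓▓▓▓░░░░░▓▓▓▓▓░░░░░▓▓▓▓┃  
    ┃░░░░░▓▓▓▓▓░░░░░▓▓▓▓▓░░░░░▓▓▓▓┃  
    ┃░░░░░▓▓▓▓▓░░░░░▓▓▓▓▓░░░░░▓▓▓▓┃  
    ┃▓▓▓▓▓░░░░░▓▓▓▓▓░░░░░▓▓▓▓▓░░░░┃  
    ┃▓▓▓▓▓░░░░░▓▓▓▓▓░░░░░▓▓▓▓▓░░░░┃  
    ┃▓▓▓▓▓░░░░░▓▓▓▓▓░░░░░▓▓▓▓▓░░░░┃  
    ┃▓▓▓▓▓░░░░░▓▓▓▓▓░░░░░▓▓▓▓▓░░░░┃  
    ┃▓▓▓▓▓░░░░░▓▓▓▓▓░░░░░▓▓▓▓▓░░░░┃  
    ┃░░░░░▓▓▓▓▓░░░░░▓▓▓▓▓░░░░░▓▓▓▓┃  
    ┃░░░░░▓▓▓▓▓░░░░░▓▓▓▓▓░░░░░▓▓▓▓┃  
    ┃░░░░░▓▓▓▓▓░░░░░▓▓▓▓▓░░░░░▓▓▓▓┃  


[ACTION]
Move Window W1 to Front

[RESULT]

                    ┏━━━━━━━━━━━━━━━━
                    ┃ SlidingPuzzle  
                    ┠────────────────
                    ┃┌────┬────┬────┬
    ┏━━━┏━━━━━━━━━━━━━━━━━━━━━━━━━━━━
    ┃ Im┃ HexEditor                  
    ┠───┠────────────────────────────
    ┃░░░┃00000050  d6 d6 d6 d6 16 6f 
    ┃░░░┃                            
    ┃░░░┃                            
    ┃░░░┃                            
    ┃░░░┃                            
    ┃▓▓▓┃                            
    ┃▓▓▓┃                            
    ┃▓▓▓┃                            
    ┃▓▓▓┃                            
    ┃▓▓▓┃                            
    ┃░░░┃                            
    ┃░░░┃                            
    ┃░░░┃                            


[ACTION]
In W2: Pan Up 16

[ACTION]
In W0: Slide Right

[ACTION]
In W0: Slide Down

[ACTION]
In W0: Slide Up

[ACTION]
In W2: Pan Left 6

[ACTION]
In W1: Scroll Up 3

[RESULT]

                    ┏━━━━━━━━━━━━━━━━
                    ┃ SlidingPuzzle  
                    ┠────────────────
                    ┃┌────┬────┬────┬
    ┏━━━┏━━━━━━━━━━━━━━━━━━━━━━━━━━━━
    ┃ Im┃ HexEditor                  
    ┠───┠────────────────────────────
    ┃░░░┃00000020  c6 c6 c6 89 26 60 
    ┃░░░┃00000030  5d c2 e2 fd 5d 5d 
    ┃░░░┃00000040  56 7e af 0d 34 f9 
    ┃░░░┃00000050  d6 d6 d6 d6 16 6f 
    ┃░░░┃                            
    ┃▓▓▓┃                            
    ┃▓▓▓┃                            
    ┃▓▓▓┃                            
    ┃▓▓▓┃                            
    ┃▓▓▓┃                            
    ┃░░░┃                            
    ┃░░░┃                            
    ┃░░░┃                            


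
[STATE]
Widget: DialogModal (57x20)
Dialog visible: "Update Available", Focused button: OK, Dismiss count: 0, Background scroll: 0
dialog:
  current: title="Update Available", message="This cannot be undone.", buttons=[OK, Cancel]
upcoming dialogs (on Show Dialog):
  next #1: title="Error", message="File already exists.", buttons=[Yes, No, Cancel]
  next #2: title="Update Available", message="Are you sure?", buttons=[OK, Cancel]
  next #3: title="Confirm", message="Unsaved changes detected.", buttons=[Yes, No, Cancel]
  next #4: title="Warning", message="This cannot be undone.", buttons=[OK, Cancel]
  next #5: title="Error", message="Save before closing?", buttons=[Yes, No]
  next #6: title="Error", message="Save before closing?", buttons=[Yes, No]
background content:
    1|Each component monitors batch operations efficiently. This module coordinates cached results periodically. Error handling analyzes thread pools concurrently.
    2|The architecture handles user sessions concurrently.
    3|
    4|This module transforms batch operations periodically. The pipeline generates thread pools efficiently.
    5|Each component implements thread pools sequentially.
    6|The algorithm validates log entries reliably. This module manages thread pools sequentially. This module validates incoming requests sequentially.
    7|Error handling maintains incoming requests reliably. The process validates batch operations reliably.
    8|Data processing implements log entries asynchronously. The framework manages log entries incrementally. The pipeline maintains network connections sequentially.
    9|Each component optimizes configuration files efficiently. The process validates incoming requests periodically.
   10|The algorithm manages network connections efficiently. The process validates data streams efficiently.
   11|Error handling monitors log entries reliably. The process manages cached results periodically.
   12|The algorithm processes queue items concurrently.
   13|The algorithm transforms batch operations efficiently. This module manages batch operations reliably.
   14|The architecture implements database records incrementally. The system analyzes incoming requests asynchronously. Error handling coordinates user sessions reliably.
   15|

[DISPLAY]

Each component monitors batch operations efficiently. Thi
The architecture handles user sessions concurrently.     
                                                         
This module transforms batch operations periodically. The
Each component implements thread pools sequentially.     
The algorithm validates log entries reliably. This module
Error handling maintains incoming requests reliably. The 
Data processing┌────────────────────────┐ynchronously. Th
Each component │    Update Available    │les efficiently.
The algorithm m│ This cannot be undone. │ efficiently. Th
Error handling │     [OK]  Cancel       │bly. The process
The algorithm p└────────────────────────┘rrently.        
The algorithm transforms batch operations efficiently. Th
The architecture implements database records incrementall
                                                         
                                                         
                                                         
                                                         
                                                         
                                                         


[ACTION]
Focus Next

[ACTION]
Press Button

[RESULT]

Each component monitors batch operations efficiently. Thi
The architecture handles user sessions concurrently.     
                                                         
This module transforms batch operations periodically. The
Each component implements thread pools sequentially.     
The algorithm validates log entries reliably. This module
Error handling maintains incoming requests reliably. The 
Data processing implements log entries asynchronously. Th
Each component optimizes configuration files efficiently.
The algorithm manages network connections efficiently. Th
Error handling monitors log entries reliably. The process
The algorithm processes queue items concurrently.        
The algorithm transforms batch operations efficiently. Th
The architecture implements database records incrementall
                                                         
                                                         
                                                         
                                                         
                                                         
                                                         


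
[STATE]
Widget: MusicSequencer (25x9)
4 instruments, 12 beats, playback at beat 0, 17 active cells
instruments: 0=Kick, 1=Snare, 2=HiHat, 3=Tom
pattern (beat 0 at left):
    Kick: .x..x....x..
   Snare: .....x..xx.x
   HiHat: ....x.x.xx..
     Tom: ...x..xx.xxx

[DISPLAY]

      ▼12345678901       
  Kick·█··█····█··       
 Snare·····█··██·█       
 HiHat····█·█·██··       
   Tom···█··██·███       
                         
                         
                         
                         


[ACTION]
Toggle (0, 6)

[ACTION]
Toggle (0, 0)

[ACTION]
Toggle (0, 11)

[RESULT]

      ▼12345678901       
  Kick██··█·█··█·█       
 Snare·····█··██·█       
 HiHat····█·█·██··       
   Tom···█··██·███       
                         
                         
                         
                         


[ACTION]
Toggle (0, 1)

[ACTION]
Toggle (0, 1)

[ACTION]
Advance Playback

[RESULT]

      0▼2345678901       
  Kick██··█·█··█·█       
 Snare·····█··██·█       
 HiHat····█·█·██··       
   Tom···█··██·███       
                         
                         
                         
                         


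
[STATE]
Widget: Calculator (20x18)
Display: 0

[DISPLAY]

                   0
┌───┬───┬───┬───┐   
│ 7 │ 8 │ 9 │ ÷ │   
├───┼───┼───┼───┤   
│ 4 │ 5 │ 6 │ × │   
├───┼───┼───┼───┤   
│ 1 │ 2 │ 3 │ - │   
├───┼───┼───┼───┤   
│ 0 │ . │ = │ + │   
├───┼───┼───┼───┤   
│ C │ MC│ MR│ M+│   
└───┴───┴───┴───┘   
                    
                    
                    
                    
                    
                    


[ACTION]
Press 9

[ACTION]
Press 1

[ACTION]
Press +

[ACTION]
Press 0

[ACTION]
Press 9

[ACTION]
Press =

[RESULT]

                 100
┌───┬───┬───┬───┐   
│ 7 │ 8 │ 9 │ ÷ │   
├───┼───┼───┼───┤   
│ 4 │ 5 │ 6 │ × │   
├───┼───┼───┼───┤   
│ 1 │ 2 │ 3 │ - │   
├───┼───┼───┼───┤   
│ 0 │ . │ = │ + │   
├───┼───┼───┼───┤   
│ C │ MC│ MR│ M+│   
└───┴───┴───┴───┘   
                    
                    
                    
                    
                    
                    


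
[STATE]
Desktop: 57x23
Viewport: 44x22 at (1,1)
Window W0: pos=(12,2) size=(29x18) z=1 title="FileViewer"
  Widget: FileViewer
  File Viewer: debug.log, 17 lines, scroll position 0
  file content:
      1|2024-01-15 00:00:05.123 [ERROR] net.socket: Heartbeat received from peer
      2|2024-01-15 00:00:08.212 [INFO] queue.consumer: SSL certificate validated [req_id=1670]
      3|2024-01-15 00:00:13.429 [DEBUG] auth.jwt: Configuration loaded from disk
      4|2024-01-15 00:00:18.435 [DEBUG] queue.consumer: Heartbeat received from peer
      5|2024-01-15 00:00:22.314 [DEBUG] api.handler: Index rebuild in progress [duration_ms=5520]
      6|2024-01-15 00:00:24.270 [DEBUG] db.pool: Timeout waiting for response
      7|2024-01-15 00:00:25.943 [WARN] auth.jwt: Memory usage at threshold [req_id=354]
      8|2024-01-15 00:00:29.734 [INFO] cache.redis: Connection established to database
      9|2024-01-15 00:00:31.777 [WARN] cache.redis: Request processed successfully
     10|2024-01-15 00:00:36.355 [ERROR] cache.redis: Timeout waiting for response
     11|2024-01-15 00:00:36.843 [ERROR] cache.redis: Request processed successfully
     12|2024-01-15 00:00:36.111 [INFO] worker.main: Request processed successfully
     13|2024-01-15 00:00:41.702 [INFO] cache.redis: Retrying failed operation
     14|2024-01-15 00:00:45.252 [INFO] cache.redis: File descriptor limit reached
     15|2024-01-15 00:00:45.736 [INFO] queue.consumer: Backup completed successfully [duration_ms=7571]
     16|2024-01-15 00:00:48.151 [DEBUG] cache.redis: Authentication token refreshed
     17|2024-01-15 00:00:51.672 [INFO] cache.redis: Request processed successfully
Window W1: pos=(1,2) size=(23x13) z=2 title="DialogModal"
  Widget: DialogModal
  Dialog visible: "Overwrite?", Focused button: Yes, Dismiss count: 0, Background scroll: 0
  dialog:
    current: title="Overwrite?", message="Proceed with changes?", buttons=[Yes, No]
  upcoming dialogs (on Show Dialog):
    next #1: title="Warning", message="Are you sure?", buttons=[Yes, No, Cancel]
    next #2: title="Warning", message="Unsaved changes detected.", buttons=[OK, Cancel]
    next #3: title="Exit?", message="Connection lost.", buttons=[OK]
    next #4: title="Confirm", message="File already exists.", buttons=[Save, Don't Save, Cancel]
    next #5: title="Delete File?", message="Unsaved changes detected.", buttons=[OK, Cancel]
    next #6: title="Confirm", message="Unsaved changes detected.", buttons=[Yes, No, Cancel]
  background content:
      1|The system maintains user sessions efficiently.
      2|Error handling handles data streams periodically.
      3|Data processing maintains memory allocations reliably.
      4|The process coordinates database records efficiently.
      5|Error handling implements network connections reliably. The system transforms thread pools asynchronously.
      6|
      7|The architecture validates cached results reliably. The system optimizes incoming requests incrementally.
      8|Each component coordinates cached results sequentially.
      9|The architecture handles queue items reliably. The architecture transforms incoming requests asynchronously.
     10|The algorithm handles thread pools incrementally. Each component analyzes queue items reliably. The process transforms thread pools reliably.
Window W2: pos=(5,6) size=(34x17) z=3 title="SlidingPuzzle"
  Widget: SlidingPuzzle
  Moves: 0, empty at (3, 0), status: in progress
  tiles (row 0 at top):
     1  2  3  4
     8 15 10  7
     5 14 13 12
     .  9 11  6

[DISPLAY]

                                            
┏━━━━━━━━━━━━━━━━━━━━━┓━━━━━━━━━━━━━━━━┓    
┃ DialogModal         ┃                ┃    
┠─────────────────────┨────────────────┨    
┃The system maintains ┃00:00:05.123 [E▲┃    
┃Err┏━━━━━━━━━━━━━━━━━━━━━━━━━━━━━━━━┓█┃    
┃Da┌┃ SlidingPuzzle                  ┃░┃    
┃Th│┠────────────────────────────────┨░┃    
┃Er│┃┌────┬────┬────┬────┐           ┃░┃    
┃  │┃│  1 │  2 │  3 │  4 │           ┃░┃    
┃Th└┃├────┼────┼────┼────┤           ┃░┃    
┃Eac┃│  8 │ 15 │ 10 │  7 │           ┃░┃    
┃The┃├────┼────┼────┼────┤           ┃░┃    
┗━━━┃│  5 │ 14 │ 13 │ 12 │           ┃░┃    
    ┃├────┼────┼────┼────┤           ┃░┃    
    ┃│    │  9 │ 11 │  6 │           ┃░┃    
    ┃└────┴────┴────┴────┘           ┃░┃    
    ┃Moves: 0                        ┃▼┃    
    ┃                                ┃━┛    
    ┃                                ┃      
    ┃                                ┃      
    ┗━━━━━━━━━━━━━━━━━━━━━━━━━━━━━━━━┛      


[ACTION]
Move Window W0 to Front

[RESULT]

                                            
┏━━━━━━━━━━┏━━━━━━━━━━━━━━━━━━━━━━━━━━━┓    
┃ DialogMod┃ FileViewer                ┃    
┠──────────┠───────────────────────────┨    
┃The system┃2024-01-15 00:00:05.123 [E▲┃    
┃Err┏━━━━━━┃2024-01-15 00:00:08.212 [I█┃    
┃Da┌┃ Slidi┃2024-01-15 00:00:13.429 [D░┃    
┃Th│┠──────┃2024-01-15 00:00:18.435 [D░┃    
┃Er│┃┌────┬┃2024-01-15 00:00:22.314 [D░┃    
┃  │┃│  1 │┃2024-01-15 00:00:24.270 [D░┃    
┃Th└┃├────┼┃2024-01-15 00:00:25.943 [W░┃    
┃Eac┃│  8 │┃2024-01-15 00:00:29.734 [I░┃    
┃The┃├────┼┃2024-01-15 00:00:31.777 [W░┃    
┗━━━┃│  5 │┃2024-01-15 00:00:36.355 [E░┃    
    ┃├────┼┃2024-01-15 00:00:36.843 [E░┃    
    ┃│    │┃2024-01-15 00:00:36.111 [I░┃    
    ┃└────┴┃2024-01-15 00:00:41.702 [I░┃    
    ┃Moves:┃2024-01-15 00:00:45.252 [I▼┃    
    ┃      ┗━━━━━━━━━━━━━━━━━━━━━━━━━━━┛    
    ┃                                ┃      
    ┃                                ┃      
    ┗━━━━━━━━━━━━━━━━━━━━━━━━━━━━━━━━┛      


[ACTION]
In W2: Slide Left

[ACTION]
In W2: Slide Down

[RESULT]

                                            
┏━━━━━━━━━━┏━━━━━━━━━━━━━━━━━━━━━━━━━━━┓    
┃ DialogMod┃ FileViewer                ┃    
┠──────────┠───────────────────────────┨    
┃The system┃2024-01-15 00:00:05.123 [E▲┃    
┃Err┏━━━━━━┃2024-01-15 00:00:08.212 [I█┃    
┃Da┌┃ Slidi┃2024-01-15 00:00:13.429 [D░┃    
┃Th│┠──────┃2024-01-15 00:00:18.435 [D░┃    
┃Er│┃┌────┬┃2024-01-15 00:00:22.314 [D░┃    
┃  │┃│  1 │┃2024-01-15 00:00:24.270 [D░┃    
┃Th└┃├────┼┃2024-01-15 00:00:25.943 [W░┃    
┃Eac┃│  8 │┃2024-01-15 00:00:29.734 [I░┃    
┃The┃├────┼┃2024-01-15 00:00:31.777 [W░┃    
┗━━━┃│  5 │┃2024-01-15 00:00:36.355 [E░┃    
    ┃├────┼┃2024-01-15 00:00:36.843 [E░┃    
    ┃│  9 │┃2024-01-15 00:00:36.111 [I░┃    
    ┃└────┴┃2024-01-15 00:00:41.702 [I░┃    
    ┃Moves:┃2024-01-15 00:00:45.252 [I▼┃    
    ┃      ┗━━━━━━━━━━━━━━━━━━━━━━━━━━━┛    
    ┃                                ┃      
    ┃                                ┃      
    ┗━━━━━━━━━━━━━━━━━━━━━━━━━━━━━━━━┛      


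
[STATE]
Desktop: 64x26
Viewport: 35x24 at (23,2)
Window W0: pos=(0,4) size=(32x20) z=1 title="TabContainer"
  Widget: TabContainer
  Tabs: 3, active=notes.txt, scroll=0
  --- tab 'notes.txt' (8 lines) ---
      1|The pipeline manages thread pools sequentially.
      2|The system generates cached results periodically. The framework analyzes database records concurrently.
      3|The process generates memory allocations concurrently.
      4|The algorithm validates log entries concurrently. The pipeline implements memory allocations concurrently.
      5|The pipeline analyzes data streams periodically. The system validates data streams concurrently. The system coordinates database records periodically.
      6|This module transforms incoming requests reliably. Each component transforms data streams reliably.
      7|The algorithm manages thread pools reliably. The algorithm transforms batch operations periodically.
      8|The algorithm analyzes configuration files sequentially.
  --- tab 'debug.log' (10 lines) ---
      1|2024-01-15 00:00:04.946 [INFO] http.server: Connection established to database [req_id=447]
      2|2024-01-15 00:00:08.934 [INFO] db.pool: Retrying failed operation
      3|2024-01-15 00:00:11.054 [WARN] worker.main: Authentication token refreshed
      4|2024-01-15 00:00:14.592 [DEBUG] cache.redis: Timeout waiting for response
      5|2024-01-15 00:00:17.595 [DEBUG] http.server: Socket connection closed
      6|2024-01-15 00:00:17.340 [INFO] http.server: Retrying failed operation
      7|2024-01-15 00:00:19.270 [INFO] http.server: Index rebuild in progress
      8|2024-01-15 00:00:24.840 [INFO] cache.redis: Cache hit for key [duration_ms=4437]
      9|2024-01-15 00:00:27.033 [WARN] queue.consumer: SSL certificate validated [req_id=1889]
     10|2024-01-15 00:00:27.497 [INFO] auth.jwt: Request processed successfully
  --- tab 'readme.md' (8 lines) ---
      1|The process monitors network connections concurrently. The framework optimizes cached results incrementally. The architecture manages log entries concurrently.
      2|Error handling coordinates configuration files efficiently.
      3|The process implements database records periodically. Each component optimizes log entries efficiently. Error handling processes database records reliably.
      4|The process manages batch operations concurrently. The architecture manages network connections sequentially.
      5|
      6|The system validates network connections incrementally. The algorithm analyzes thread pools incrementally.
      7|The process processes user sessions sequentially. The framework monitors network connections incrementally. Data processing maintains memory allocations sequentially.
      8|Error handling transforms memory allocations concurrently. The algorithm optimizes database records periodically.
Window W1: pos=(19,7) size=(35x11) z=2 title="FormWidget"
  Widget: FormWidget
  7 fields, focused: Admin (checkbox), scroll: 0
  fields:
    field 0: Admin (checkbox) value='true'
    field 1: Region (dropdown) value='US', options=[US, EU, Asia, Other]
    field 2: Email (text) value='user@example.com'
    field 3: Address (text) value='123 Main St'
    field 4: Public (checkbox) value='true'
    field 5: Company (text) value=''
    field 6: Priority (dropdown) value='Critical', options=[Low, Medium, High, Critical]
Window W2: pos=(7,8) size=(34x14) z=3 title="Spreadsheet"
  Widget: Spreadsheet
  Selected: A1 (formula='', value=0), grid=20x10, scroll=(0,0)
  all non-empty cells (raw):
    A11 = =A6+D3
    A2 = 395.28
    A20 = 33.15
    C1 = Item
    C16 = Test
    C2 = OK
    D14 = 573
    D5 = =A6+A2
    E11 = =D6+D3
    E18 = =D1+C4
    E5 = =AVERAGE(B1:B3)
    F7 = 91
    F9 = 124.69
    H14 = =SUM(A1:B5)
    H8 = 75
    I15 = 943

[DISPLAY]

                                   
                                   
━━━━━━━━┓                          
        ┃                          
────────┨                          
━━━━━━━━━━━━━━━━━━━━━━━━━━━━━━┓    
━━━━━━━━━━━━━━━━━┓            ┃    
                 ┃────────────┨    
─────────────────┨            ┃    
                 ┃          ▼]┃    
B       C       D┃xample.com ]┃    
-----------------┃in St      ]┃    
    0Item        ┃            ┃    
    0OK          ┃           ]┃    
    0       0    ┃al        ▼]┃    
    0       0    ┃━━━━━━━━━━━━┛    
    0       0  39┃                 
    0       0    ┃                 
    0       0    ┃                 
━━━━━━━━━━━━━━━━━┛                 
        ┃                          
━━━━━━━━┛                          
                                   
                                   


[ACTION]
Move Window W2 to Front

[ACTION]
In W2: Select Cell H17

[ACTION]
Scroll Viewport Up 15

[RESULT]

                                   
                                   
                                   
                                   
━━━━━━━━┓                          
        ┃                          
────────┨                          
━━━━━━━━━━━━━━━━━━━━━━━━━━━━━━┓    
━━━━━━━━━━━━━━━━━┓            ┃    
                 ┃────────────┨    
─────────────────┨            ┃    
                 ┃          ▼]┃    
B       C       D┃xample.com ]┃    
-----------------┃in St      ]┃    
    0Item        ┃            ┃    
    0OK          ┃           ]┃    
    0       0    ┃al        ▼]┃    
    0       0    ┃━━━━━━━━━━━━┛    
    0       0  39┃                 
    0       0    ┃                 
    0       0    ┃                 
━━━━━━━━━━━━━━━━━┛                 
        ┃                          
━━━━━━━━┛                          


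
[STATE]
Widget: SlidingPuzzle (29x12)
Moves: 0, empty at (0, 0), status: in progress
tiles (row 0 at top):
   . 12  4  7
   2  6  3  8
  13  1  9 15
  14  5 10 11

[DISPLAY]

┌────┬────┬────┬────┐        
│    │ 12 │  4 │  7 │        
├────┼────┼────┼────┤        
│  2 │  6 │  3 │  8 │        
├────┼────┼────┼────┤        
│ 13 │  1 │  9 │ 15 │        
├────┼────┼────┼────┤        
│ 14 │  5 │ 10 │ 11 │        
└────┴────┴────┴────┘        
Moves: 0                     
                             
                             


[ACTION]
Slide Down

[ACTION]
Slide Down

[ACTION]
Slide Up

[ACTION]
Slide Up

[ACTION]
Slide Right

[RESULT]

┌────┬────┬────┬────┐        
│  2 │ 12 │  4 │  7 │        
├────┼────┼────┼────┤        
│ 13 │  6 │  3 │  8 │        
├────┼────┼────┼────┤        
│    │  1 │  9 │ 15 │        
├────┼────┼────┼────┤        
│ 14 │  5 │ 10 │ 11 │        
└────┴────┴────┴────┘        
Moves: 2                     
                             
                             


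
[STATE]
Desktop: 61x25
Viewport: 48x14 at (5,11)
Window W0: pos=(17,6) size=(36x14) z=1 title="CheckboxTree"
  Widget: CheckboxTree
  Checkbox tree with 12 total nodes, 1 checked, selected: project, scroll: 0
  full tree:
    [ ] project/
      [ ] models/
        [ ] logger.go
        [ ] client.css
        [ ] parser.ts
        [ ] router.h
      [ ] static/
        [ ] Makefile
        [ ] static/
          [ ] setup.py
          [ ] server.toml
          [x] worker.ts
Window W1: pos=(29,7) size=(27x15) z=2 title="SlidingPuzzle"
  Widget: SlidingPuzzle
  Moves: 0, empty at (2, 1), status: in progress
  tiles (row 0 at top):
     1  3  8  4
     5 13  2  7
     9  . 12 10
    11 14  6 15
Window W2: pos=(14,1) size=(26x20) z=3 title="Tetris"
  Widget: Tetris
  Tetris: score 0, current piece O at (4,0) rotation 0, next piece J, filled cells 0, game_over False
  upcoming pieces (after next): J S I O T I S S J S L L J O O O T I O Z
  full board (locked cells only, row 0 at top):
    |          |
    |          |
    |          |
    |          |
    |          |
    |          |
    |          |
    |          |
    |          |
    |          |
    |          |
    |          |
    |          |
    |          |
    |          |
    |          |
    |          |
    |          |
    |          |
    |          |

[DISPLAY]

         ┃          │0            ┃│  8 │  4 │  
         ┃          │             ┃┼────┼────┤  
         ┃          │             ┃│  2 │  7 │  
         ┃          │             ┃┼────┼────┤  
         ┃          │             ┃│ 12 │ 10 │  
         ┃          │             ┃┼────┼────┤  
         ┃          │             ┃│  6 │ 15 │  
         ┃          │             ┃┴────┴────┘  
         ┃          │             ┃             
         ┗━━━━━━━━━━━━━━━━━━━━━━━━┛             
                        ┗━━━━━━━━━━━━━━━━━━━━━━━
                                                
                                                
                                                


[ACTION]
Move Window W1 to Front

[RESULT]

         ┃          │0  ┃│  1 │  3 │  8 │  4 │  
         ┃          │   ┃├────┼────┼────┼────┤  
         ┃          │   ┃│  5 │ 13 │  2 │  7 │  
         ┃          │   ┃├────┼────┼────┼────┤  
         ┃          │   ┃│  9 │    │ 12 │ 10 │  
         ┃          │   ┃├────┼────┼────┼────┤  
         ┃          │   ┃│ 11 │ 14 │  6 │ 15 │  
         ┃          │   ┃└────┴────┴────┴────┘  
         ┃          │   ┃Moves: 0               
         ┗━━━━━━━━━━━━━━┃                       
                        ┗━━━━━━━━━━━━━━━━━━━━━━━
                                                
                                                
                                                


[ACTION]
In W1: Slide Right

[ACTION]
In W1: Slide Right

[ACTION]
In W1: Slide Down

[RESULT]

         ┃          │0  ┃│  1 │  3 │  8 │  4 │  
         ┃          │   ┃├────┼────┼────┼────┤  
         ┃          │   ┃│    │ 13 │  2 │  7 │  
         ┃          │   ┃├────┼────┼────┼────┤  
         ┃          │   ┃│  5 │  9 │ 12 │ 10 │  
         ┃          │   ┃├────┼────┼────┼────┤  
         ┃          │   ┃│ 11 │ 14 │  6 │ 15 │  
         ┃          │   ┃└────┴────┴────┴────┘  
         ┃          │   ┃Moves: 2               
         ┗━━━━━━━━━━━━━━┃                       
                        ┗━━━━━━━━━━━━━━━━━━━━━━━
                                                
                                                
                                                
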